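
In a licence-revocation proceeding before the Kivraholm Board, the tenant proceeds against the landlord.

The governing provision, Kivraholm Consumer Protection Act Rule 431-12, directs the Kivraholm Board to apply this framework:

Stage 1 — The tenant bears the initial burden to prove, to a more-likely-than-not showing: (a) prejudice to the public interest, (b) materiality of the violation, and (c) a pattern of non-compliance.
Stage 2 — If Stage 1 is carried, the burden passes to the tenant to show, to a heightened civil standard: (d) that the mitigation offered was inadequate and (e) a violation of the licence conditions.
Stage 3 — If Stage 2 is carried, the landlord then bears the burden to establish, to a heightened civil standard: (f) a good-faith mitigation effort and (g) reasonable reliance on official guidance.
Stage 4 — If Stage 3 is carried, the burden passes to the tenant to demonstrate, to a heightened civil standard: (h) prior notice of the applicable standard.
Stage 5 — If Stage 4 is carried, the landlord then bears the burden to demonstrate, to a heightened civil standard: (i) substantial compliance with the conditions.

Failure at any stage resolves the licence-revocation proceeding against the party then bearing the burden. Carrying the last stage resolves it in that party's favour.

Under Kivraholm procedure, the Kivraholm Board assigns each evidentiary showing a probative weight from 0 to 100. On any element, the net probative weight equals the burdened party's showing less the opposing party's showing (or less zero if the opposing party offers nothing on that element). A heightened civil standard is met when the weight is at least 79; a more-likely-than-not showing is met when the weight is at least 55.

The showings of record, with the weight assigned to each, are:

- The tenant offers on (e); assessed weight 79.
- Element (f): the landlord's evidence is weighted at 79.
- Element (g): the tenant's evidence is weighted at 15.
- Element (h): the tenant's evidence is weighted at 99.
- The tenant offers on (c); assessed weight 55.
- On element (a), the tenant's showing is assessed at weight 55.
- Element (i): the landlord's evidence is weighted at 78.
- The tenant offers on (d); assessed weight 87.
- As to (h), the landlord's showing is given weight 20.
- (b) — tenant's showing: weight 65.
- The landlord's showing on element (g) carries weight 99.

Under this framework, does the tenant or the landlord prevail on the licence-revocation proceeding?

tenant

Stage 1 — burden on tenant; standard: a more-likely-than-not showing (weight is at least 55).
    (a): 55 ≥ 55 [met]
    (b): 65 ≥ 55 [met]
    (c): 55 ≥ 55 [met]
  Stage 1 carried; the burden remains with the tenant.
Stage 2 — burden on tenant; standard: a heightened civil standard (weight is at least 79).
    (d): 87 ≥ 79 [met]
    (e): 79 ≥ 79 [met]
  The tenant carries Stage 2; the landlord now bears the burden.
Stage 3 — burden on landlord; standard: a heightened civil standard (weight is at least 79).
    (f): 79 ≥ 79 [met]
    (g): 99 − 15 = 84 ≥ 79 [met]
  All elements met. The burden passes to the tenant.
Stage 4 — burden on tenant; standard: a heightened civil standard (weight is at least 79).
    (h): 99 − 20 = 79 ≥ 79 [met]
  All elements met. The burden passes to the landlord.
Stage 5 — burden on landlord; standard: a heightened civil standard (weight is at least 79).
    (i): 78 < 79 [not met]
  Not every element is met, so the landlord fails to carry Stage 5.
The analysis ends at Stage 5; the tenant prevails.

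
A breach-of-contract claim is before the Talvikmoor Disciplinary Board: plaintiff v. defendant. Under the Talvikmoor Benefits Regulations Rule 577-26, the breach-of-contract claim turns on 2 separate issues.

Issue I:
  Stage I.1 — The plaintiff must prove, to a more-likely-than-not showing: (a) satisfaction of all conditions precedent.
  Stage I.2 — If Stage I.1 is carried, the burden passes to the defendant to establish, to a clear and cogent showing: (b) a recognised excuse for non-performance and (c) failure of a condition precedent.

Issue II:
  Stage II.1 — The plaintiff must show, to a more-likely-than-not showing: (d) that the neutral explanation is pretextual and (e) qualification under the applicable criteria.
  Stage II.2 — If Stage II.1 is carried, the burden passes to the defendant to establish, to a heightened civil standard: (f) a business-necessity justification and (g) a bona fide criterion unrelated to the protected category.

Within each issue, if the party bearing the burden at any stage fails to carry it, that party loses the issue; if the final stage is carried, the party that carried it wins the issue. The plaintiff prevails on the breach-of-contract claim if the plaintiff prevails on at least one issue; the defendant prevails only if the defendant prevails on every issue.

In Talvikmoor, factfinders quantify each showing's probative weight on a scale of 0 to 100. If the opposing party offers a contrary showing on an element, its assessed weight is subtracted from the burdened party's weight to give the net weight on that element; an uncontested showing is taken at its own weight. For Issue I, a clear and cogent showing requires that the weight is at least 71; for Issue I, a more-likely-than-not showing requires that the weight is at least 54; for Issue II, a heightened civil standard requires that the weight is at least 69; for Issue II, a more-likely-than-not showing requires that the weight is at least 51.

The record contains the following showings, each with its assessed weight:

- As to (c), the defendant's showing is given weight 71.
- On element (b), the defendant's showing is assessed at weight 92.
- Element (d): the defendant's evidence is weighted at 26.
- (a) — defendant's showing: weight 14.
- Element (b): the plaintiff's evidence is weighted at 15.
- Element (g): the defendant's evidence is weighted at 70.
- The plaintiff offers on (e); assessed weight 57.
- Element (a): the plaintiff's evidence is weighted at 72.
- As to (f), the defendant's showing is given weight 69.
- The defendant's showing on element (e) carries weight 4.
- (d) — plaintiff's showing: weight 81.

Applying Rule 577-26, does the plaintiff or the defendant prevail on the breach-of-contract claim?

defendant

— Issue I —
Stage I.1 — burden on plaintiff; standard: a more-likely-than-not showing (weight is at least 54).
    (a): 72 − 14 = 58 ≥ 54 [met]
  All elements met. The burden passes to the defendant.
Stage I.2 — burden on defendant; standard: a clear and cogent showing (weight is at least 71).
    (b): 92 − 15 = 77 ≥ 71 [met]
    (c): 71 ≥ 71 [met]
  The defendant carries the last stage.
All stages carried — the defendant prevails on this issue.
— Issue II —
Stage II.1 — burden on plaintiff; standard: a more-likely-than-not showing (weight is at least 51).
    (d): 81 − 26 = 55 ≥ 51 [met]
    (e): 57 − 4 = 53 ≥ 51 [met]
  Stage II.1 carried; the burden shifts to the defendant.
Stage II.2 — burden on defendant; standard: a heightened civil standard (weight is at least 69).
    (f): 69 ≥ 69 [met]
    (g): 70 ≥ 69 [met]
  All elements met at the final stage.
With every stage satisfied, the defendant prevails on this issue.
Per-issue: Issue I → defendant; Issue II → defendant. The plaintiff must prevail on at least one issue; overall, the defendant prevails.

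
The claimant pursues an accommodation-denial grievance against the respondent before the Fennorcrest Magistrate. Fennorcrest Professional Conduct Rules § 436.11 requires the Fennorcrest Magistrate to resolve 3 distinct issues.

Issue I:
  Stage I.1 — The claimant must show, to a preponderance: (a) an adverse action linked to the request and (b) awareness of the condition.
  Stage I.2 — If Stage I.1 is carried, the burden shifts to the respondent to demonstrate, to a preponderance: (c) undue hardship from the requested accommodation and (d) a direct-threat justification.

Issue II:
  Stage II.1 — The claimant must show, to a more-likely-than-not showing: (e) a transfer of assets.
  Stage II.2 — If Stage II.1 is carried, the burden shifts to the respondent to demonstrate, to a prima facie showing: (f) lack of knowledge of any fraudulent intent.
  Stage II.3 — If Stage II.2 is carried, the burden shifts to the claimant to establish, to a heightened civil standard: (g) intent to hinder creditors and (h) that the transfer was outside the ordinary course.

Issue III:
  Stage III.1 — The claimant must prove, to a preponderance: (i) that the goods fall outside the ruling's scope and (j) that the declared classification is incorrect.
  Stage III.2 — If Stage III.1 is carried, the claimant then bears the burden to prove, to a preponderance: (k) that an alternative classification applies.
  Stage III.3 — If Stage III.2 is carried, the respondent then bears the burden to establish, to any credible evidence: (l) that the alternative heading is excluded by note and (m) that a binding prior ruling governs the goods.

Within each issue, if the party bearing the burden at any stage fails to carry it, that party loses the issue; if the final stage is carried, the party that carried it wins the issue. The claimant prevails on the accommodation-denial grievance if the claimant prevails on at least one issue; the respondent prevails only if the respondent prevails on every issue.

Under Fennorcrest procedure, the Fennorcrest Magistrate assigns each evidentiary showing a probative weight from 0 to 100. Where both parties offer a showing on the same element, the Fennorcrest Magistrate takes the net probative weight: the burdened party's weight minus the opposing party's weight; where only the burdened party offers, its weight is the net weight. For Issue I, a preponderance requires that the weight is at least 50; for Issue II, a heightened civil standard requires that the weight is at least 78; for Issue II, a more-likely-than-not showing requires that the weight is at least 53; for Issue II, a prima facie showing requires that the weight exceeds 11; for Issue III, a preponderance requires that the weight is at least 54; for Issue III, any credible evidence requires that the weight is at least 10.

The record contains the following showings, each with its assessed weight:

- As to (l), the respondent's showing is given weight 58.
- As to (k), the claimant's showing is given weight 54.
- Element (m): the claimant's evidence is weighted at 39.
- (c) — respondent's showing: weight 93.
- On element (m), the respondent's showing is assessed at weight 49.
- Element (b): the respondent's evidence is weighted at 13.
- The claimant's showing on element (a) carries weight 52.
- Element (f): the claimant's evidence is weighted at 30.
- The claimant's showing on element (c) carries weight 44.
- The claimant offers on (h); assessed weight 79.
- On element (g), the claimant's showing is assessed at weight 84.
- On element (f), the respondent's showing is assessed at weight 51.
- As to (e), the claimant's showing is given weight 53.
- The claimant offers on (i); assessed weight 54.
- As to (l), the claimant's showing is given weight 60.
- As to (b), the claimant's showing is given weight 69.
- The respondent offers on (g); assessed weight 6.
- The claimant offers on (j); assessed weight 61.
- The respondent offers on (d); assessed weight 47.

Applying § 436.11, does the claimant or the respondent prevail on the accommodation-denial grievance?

claimant

— Issue I —
Stage I.1 (claimant, a preponderance, weight is at least 50): (a) 52 ≥ 50 — meets; (b) net 69−13=56 ≥ 50 — meets.
  Stage I.1 carried; the burden shifts to the respondent.
Stage I.2 (respondent, a preponderance, weight is at least 50): (c) net 93−44=49 < 50 — fails; (d) 47 < 50 — fails.
  Stage I.2 not carried; the respondent fails its burden.
The claimant prevails on this issue.
— Issue II —
At Stage II.1 the claimant must meet a more-likely-than-not showing (weight is at least 53): on (e) the weight is 53, ≥ 53, so (e) meets the standard.
  All elements met. The burden passes to the respondent.
At Stage II.2 the respondent must meet a prima facie showing (weight exceeds 11): on (f) the weight is 51 less the opposing 30 gives net 21, > 11, so (f) meets the standard.
  Stage II.2 carried; the burden shifts to the claimant.
At Stage II.3 the claimant must meet a heightened civil standard (weight is at least 78): on (g) the weight is 84 less the opposing 6 gives net 78, which does reach 78, so (g) meets the standard; on (h) the weight is 79, ≥ 78, so (h) meets the standard.
  Stage II.3 carried; the final stage is satisfied.
All stages carried — the claimant prevails on this issue.
— Issue III —
At Stage III.1 the claimant must meet a preponderance (weight is at least 54): on (i) the weight is 54, ≥ 54, so (i) meets the standard; on (j) the weight is 61, which does reach 54, so (j) meets the standard.
  Stage III.1 is satisfied; the claimant continues to bear the burden.
At Stage III.2 the claimant must meet a preponderance (weight is at least 54): on (k) the weight is 54, which does reach 54, so (k) meets the standard.
  All elements met. The burden passes to the respondent.
At Stage III.3 the respondent must meet any credible evidence (weight is at least 10): on (l) the weight is 58 less the opposing 60 gives net -2, < 10, so (l) does not meet the standard; on (m) the weight is 49 less the opposing 39 gives net 10, which does reach 10, so (m) meets the standard.
  Not every element is met, so the respondent fails to carry Stage III.3.
So the claimant prevails on this issue.
Per-issue: Issue I → claimant; Issue II → claimant; Issue III → claimant. The claimant must prevail on at least one issue; overall, the claimant prevails.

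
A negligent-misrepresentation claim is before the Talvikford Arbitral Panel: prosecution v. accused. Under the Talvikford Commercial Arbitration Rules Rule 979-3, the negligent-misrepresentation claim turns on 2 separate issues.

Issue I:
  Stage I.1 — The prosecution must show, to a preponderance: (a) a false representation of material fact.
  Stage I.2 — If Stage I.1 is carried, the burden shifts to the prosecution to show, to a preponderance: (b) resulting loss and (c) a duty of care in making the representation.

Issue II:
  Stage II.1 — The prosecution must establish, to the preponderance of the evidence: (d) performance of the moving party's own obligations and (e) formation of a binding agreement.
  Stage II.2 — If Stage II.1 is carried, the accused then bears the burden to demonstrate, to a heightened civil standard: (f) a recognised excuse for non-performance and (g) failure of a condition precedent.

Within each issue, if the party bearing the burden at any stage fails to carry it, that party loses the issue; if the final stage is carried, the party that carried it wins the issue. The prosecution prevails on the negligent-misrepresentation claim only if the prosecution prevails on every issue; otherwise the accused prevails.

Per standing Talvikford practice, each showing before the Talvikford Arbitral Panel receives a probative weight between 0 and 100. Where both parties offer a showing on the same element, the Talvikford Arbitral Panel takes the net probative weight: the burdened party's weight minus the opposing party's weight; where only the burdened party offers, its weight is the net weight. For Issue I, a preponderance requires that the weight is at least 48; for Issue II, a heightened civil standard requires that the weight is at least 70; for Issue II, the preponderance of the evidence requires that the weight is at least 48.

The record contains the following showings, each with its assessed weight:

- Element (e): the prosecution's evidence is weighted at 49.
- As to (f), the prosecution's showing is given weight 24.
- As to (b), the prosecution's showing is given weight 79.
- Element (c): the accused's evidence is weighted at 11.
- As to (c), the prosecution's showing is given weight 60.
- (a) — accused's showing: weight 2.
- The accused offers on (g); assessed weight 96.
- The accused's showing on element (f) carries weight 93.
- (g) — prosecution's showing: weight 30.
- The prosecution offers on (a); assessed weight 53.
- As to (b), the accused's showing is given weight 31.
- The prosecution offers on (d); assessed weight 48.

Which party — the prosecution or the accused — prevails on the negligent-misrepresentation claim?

prosecution

— Issue I —
Stage I.1 (prosecution, a preponderance, weight is at least 48): (a) net 53−2=51 ≥ 48 — meets.
  Stage I.1 is satisfied; the prosecution continues to bear the burden.
Stage I.2 (prosecution, a preponderance, weight is at least 48): (b) net 79−31=48 ≥ 48 — meets; (c) net 60−11=49 ≥ 48 — meets.
  The prosecution carries the last stage.
All stages carried — the prosecution prevails on this issue.
— Issue II —
Stage II.1 (prosecution, the preponderance of the evidence, weight is at least 48): (d) 48 ≥ 48 — meets; (e) 49 ≥ 48 — meets.
  The prosecution carries Stage II.1; the accused now bears the burden.
Stage II.2 (accused, a heightened civil standard, weight is at least 70): (f) net 93−24=69 < 70 — fails; (g) net 96−30=66 < 70 — fails.
  The accused does not carry Stage II.2.
So the prosecution prevails on this issue.
Per-issue: Issue I → prosecution; Issue II → prosecution. The prosecution must prevail on every issue; overall, the prosecution prevails.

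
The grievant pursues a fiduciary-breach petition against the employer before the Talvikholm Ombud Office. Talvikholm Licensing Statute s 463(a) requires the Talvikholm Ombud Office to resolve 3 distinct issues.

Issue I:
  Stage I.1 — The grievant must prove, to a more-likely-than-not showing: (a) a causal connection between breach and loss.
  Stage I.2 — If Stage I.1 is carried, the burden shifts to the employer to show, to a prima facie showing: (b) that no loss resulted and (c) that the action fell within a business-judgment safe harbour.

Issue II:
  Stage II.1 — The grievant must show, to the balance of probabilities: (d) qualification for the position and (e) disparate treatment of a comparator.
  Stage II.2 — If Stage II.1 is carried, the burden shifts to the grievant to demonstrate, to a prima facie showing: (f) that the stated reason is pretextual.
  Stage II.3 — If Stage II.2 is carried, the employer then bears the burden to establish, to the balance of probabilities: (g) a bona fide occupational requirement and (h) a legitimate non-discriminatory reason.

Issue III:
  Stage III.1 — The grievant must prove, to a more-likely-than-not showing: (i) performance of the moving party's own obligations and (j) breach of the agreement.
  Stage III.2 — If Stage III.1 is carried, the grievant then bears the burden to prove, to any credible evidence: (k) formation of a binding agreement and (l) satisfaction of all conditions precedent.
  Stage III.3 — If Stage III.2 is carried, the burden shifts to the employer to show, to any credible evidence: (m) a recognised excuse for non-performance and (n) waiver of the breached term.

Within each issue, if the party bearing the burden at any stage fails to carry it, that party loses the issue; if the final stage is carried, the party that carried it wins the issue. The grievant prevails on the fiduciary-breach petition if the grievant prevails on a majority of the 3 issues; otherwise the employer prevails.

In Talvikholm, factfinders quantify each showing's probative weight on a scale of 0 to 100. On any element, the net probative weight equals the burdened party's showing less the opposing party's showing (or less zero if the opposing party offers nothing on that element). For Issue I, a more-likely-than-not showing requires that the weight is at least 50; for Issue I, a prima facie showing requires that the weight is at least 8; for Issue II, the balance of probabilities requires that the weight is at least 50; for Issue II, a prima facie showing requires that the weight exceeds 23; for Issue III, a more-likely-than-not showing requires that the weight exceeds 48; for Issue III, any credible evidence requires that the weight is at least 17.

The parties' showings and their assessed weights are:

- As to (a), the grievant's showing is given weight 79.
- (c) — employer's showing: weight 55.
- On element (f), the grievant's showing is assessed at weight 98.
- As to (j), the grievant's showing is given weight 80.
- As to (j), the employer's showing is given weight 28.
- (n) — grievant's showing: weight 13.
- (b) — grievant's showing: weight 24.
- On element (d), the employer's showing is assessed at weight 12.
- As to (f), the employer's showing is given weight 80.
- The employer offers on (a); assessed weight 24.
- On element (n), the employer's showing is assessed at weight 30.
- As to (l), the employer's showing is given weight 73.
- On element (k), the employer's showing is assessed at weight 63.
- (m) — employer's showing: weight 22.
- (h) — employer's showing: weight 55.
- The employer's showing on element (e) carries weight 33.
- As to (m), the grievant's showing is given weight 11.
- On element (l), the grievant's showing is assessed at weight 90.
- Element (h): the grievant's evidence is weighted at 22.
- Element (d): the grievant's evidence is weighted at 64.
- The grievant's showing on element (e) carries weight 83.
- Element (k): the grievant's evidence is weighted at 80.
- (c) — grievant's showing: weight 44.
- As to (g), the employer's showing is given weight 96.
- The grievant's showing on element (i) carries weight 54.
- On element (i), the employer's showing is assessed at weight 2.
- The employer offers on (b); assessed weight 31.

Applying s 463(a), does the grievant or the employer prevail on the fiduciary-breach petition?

grievant

— Issue I —
Stage I.1 — burden on grievant; standard: a more-likely-than-not showing (weight is at least 50).
    (a): 79 − 24 = 55 ≥ 50 [met]
  Stage I.1 carried; the burden shifts to the employer.
Stage I.2 — burden on employer; standard: a prima facie showing (weight is at least 8).
    (b): 31 − 24 = 7 < 8 [not met]
    (c): 55 − 44 = 11 ≥ 8 [met]
  The employer does not carry Stage I.2.
The analysis ends at Stage I.2; the grievant prevails on this issue.
— Issue II —
Stage II.1 (grievant, the balance of probabilities, weight is at least 50): (d) net 64−12=52 ≥ 50 — meets; (e) net 83−33=50 ≥ 50 — meets.
  Stage II.1 is satisfied; the grievant continues to bear the burden.
Stage II.2 (grievant, a prima facie showing, weight exceeds 23): (f) net 98−80=18 ≤ 23 — fails.
  Stage II.2 not carried; the grievant fails its burden.
So the employer prevails on this issue.
— Issue III —
Stage III.1 (grievant, a more-likely-than-not showing, weight exceeds 48): (i) net 54−2=52 > 48 — meets; (j) net 80−28=52 > 48 — meets.
  Stage III.1 carried; the burden remains with the grievant.
Stage III.2 (grievant, any credible evidence, weight is at least 17): (k) net 80−63=17 ≥ 17 — meets; (l) net 90−73=17 ≥ 17 — meets.
  Stage III.2 is satisfied; the onus moves to the employer.
Stage III.3 (employer, any credible evidence, weight is at least 17): (m) net 22−11=11 < 17 — fails; (n) net 30−13=17 ≥ 17 — meets.
  The employer does not carry Stage III.3.
So the grievant prevails on this issue.
Per-issue: Issue I → grievant; Issue II → employer; Issue III → grievant. The grievant must prevail on a majority of issues; overall, the grievant prevails.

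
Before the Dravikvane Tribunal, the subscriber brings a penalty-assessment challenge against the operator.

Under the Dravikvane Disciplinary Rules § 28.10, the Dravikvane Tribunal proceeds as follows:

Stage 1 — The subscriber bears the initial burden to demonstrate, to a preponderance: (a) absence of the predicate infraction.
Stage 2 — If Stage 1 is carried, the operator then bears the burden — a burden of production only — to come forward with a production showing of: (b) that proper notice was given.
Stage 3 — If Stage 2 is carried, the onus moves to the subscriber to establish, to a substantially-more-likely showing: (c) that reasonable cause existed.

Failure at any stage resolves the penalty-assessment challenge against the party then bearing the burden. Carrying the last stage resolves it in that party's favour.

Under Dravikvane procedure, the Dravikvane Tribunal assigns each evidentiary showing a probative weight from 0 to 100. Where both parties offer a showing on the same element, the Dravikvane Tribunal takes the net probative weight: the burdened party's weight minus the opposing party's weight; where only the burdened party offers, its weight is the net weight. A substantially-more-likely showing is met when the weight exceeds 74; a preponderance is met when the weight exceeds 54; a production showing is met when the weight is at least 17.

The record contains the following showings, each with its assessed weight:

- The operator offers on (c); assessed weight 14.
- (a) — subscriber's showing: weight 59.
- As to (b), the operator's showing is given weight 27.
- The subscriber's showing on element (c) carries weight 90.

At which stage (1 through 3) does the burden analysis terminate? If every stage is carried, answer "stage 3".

Stage 1 (subscriber, a preponderance, weight exceeds 54): (a) 59 > 54 — meets.
  The subscriber carries Stage 1; the operator now bears the burden.
Stage 2 (operator, a production showing, weight is at least 17): (b) 27 ≥ 17 — meets.
  The operator carries Stage 2; the subscriber now bears the burden.
Stage 3 (subscriber, a substantially-more-likely showing, weight exceeds 74): (c) net 90−14=76 > 74 — meets.
  Stage 3 carried; the final stage is satisfied.
Every stage carried; the subscriber prevails.

stage 3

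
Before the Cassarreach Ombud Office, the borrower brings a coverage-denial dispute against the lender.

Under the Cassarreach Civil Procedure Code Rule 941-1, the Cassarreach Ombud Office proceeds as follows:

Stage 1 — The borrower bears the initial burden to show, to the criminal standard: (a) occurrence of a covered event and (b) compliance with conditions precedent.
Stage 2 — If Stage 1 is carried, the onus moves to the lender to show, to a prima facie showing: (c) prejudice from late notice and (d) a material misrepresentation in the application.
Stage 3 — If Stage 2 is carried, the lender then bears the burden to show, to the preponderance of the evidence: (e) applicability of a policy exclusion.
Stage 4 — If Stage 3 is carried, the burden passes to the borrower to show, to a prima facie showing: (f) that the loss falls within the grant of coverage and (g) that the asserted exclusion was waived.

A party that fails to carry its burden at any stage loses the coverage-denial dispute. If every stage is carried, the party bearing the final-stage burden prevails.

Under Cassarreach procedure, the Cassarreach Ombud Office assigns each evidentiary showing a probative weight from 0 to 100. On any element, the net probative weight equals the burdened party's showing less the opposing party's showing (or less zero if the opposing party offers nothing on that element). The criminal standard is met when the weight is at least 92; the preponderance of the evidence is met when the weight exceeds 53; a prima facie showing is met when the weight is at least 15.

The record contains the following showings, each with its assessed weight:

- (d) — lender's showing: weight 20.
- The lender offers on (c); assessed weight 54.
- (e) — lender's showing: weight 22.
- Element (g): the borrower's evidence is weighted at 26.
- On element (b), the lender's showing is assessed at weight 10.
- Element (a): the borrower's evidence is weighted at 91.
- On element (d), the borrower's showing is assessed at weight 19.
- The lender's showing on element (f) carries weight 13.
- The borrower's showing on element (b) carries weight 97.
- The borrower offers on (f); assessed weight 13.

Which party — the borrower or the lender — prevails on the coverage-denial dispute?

Stage 1 — burden on borrower; standard: the criminal standard (weight is at least 92).
    (a): 91 < 92 [not met]
    (b): 97 − 10 = 87 < 92 [not met]
  Stage 1 not carried; the borrower fails its burden.
The analysis ends at Stage 1; the lender prevails.

lender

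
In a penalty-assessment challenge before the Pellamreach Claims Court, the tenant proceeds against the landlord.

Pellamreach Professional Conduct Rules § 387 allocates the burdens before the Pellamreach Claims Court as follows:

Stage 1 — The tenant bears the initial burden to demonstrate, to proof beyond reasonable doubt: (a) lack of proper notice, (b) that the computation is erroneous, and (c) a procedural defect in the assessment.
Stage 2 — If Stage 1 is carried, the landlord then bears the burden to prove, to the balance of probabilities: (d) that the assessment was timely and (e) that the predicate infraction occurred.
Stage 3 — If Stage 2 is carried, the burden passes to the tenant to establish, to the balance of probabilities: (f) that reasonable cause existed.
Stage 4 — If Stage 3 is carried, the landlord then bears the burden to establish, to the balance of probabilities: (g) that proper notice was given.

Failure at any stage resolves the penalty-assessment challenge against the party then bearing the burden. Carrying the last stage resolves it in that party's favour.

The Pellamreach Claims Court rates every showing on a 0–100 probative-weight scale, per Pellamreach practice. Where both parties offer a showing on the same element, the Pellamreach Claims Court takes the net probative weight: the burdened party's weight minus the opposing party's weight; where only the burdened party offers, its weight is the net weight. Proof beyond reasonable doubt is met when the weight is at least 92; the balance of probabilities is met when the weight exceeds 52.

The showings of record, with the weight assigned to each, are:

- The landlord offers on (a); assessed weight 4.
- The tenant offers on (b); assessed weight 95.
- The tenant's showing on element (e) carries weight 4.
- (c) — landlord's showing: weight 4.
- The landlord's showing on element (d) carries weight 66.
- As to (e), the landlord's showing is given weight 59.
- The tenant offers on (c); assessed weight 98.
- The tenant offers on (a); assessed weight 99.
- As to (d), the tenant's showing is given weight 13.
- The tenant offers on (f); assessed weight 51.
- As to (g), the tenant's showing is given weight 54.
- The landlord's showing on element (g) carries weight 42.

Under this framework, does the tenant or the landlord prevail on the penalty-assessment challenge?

landlord

Stage 1 — burden on tenant; standard: proof beyond reasonable doubt (weight is at least 92).
    (a): 99 − 4 = 95 ≥ 92 [met]
    (b): 95 ≥ 92 [met]
    (c): 98 − 4 = 94 ≥ 92 [met]
  All elements met. The burden passes to the landlord.
Stage 2 — burden on landlord; standard: the balance of probabilities (weight exceeds 52).
    (d): 66 − 13 = 53 > 52 [met]
    (e): 59 − 4 = 55 > 52 [met]
  The landlord carries Stage 2; the tenant now bears the burden.
Stage 3 — burden on tenant; standard: the balance of probabilities (weight exceeds 52).
    (f): 51 ≤ 52 [not met]
  Not every element is met, so the tenant fails to carry Stage 3.
The analysis ends at Stage 3; the landlord prevails.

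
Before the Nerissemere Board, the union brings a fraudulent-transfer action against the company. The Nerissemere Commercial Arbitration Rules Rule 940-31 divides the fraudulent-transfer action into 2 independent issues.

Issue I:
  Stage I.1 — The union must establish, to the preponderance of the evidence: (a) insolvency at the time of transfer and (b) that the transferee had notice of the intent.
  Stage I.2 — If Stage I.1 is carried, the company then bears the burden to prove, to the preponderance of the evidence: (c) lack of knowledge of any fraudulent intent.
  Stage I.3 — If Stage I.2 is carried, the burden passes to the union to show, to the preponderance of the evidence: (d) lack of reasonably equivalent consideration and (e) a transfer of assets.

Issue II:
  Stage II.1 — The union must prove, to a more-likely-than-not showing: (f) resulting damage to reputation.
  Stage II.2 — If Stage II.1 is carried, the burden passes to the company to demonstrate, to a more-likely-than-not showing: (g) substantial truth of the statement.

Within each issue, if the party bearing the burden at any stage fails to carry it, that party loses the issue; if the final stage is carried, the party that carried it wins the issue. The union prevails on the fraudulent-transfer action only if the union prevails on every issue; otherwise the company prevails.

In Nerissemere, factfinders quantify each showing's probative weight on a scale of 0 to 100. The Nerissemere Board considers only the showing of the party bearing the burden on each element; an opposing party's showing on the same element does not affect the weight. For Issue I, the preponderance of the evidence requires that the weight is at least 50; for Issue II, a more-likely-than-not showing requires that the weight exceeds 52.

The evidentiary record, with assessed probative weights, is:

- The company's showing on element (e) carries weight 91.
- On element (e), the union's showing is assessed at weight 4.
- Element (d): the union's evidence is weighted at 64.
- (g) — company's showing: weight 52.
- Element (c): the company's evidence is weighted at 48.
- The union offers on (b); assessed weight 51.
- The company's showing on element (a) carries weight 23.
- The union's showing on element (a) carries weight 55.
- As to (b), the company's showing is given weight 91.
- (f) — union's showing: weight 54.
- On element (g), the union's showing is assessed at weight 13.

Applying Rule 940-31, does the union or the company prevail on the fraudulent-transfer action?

— Issue I —
Stage I.1 — burden on union; standard: the preponderance of the evidence (weight is at least 50).
    (a): 55 (company's 23 disregarded) ≥ 50 [met]
    (b): 51 (company's 91 disregarded) ≥ 50 [met]
  Stage I.1 is satisfied; the onus moves to the company.
Stage I.2 — burden on company; standard: the preponderance of the evidence (weight is at least 50).
    (c): 48 < 50 [not met]
  Not every element is met, so the company fails to carry Stage I.2.
The analysis ends at Stage I.2; the union prevails on this issue.
— Issue II —
Stage II.1 — burden on union; standard: a more-likely-than-not showing (weight exceeds 52).
    (f): 54 > 52 [met]
  The union carries Stage II.1; the company now bears the burden.
Stage II.2 — burden on company; standard: a more-likely-than-not showing (weight exceeds 52).
    (g): 52 (union's 13 disregarded) ≤ 52 [not met]
  Not every element is met, so the company fails to carry Stage II.2.
The union prevails on this issue.
Per-issue: Issue I → union; Issue II → union. The union must prevail on every issue; overall, the union prevails.

union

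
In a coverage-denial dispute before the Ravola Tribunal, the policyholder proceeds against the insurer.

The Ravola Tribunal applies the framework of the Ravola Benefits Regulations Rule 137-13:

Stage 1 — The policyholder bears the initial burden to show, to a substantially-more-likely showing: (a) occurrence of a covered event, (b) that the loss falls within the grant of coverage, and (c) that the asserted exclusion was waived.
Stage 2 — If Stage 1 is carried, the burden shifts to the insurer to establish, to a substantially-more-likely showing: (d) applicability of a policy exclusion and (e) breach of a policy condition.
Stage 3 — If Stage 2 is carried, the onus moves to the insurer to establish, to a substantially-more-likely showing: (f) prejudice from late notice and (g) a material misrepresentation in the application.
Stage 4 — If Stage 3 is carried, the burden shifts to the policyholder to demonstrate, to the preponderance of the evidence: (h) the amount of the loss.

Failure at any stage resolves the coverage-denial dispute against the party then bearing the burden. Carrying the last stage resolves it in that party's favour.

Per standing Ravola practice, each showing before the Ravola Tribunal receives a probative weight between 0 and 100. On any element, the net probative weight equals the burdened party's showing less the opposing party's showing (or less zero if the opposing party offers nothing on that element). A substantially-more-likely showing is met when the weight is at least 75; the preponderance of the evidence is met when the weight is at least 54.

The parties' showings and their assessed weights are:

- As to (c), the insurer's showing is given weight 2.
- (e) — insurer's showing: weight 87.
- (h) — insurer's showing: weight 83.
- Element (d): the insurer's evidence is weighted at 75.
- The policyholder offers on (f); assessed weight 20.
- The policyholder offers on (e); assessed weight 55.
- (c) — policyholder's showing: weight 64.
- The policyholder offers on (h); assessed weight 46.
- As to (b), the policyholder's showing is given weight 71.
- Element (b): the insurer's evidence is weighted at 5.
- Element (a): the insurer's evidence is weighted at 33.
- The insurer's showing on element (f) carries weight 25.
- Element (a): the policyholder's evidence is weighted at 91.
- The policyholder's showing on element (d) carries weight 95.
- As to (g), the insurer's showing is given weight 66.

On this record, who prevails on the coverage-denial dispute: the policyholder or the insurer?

Stage 1 (policyholder, a substantially-more-likely showing, weight is at least 75): (a) net 91−33=58 < 75 — fails; (b) net 71−5=66 < 75 — fails; (c) net 64−2=62 < 75 — fails.
  Not every element is met, so the policyholder fails to carry Stage 1.
The analysis ends at Stage 1; the insurer prevails.

insurer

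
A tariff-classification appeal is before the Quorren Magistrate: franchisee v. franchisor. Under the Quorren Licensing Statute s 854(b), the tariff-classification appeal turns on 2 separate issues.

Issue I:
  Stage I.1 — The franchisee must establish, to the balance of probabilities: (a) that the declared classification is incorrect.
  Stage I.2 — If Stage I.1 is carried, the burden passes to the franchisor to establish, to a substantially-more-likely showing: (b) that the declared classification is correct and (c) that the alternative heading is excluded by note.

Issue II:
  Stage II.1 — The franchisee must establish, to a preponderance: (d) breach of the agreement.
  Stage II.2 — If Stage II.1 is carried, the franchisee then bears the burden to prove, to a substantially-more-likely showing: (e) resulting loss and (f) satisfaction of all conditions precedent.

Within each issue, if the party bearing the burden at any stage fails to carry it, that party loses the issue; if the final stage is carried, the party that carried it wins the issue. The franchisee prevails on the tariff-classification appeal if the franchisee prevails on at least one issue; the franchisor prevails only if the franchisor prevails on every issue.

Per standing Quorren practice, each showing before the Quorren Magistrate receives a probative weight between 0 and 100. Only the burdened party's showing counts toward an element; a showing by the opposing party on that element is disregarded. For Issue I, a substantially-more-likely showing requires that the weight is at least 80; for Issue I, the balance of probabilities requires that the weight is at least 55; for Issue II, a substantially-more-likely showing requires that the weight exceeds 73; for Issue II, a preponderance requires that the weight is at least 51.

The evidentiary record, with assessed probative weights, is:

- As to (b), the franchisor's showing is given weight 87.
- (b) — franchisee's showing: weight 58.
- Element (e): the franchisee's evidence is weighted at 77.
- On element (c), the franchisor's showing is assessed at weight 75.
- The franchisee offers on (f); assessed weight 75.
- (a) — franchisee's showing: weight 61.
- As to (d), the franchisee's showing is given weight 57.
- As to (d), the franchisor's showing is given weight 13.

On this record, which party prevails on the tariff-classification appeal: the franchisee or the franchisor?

franchisee

— Issue I —
Stage I.1 (franchisee, the balance of probabilities, weight is at least 55): (a) 61 ≥ 55 — meets.
  The franchisee carries Stage I.1; the franchisor now bears the burden.
Stage I.2 (franchisor, a substantially-more-likely showing, weight is at least 80): (b) 87 (franchisee's 58 disregarded) ≥ 80 — meets; (c) 75 < 80 — fails.
  The franchisor does not carry Stage I.2.
The franchisee prevails on this issue.
— Issue II —
Stage II.1 (franchisee, a preponderance, weight is at least 51): (d) 57 (franchisor's 13 disregarded) ≥ 51 — meets.
  All elements met. The franchisee retains the burden for Stage II.2.
Stage II.2 (franchisee, a substantially-more-likely showing, weight exceeds 73): (e) 77 > 73 — meets; (f) 75 > 73 — meets.
  All elements met at the final stage.
All stages carried — the franchisee prevails on this issue.
Per-issue: Issue I → franchisee; Issue II → franchisee. The franchisee must prevail on at least one issue; overall, the franchisee prevails.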